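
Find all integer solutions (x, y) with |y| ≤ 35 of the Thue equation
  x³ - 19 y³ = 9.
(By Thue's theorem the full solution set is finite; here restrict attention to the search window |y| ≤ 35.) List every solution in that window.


The equation is x³ - 19y³ = 9. For fixed y, x³ = 19·y³ + 9, so a solution requires the RHS to be a perfect cube.
Strategy: iterate y from -35 to 35, compute RHS = 19·y³ + 9, and check whether it is a (positive or negative) perfect cube.
Check small values of y:
  y = 0: RHS = 9 is not a perfect cube.
  y = 1: RHS = 28 is not a perfect cube.
  y = -1: RHS = -10 is not a perfect cube.
  y = 2: RHS = 161 is not a perfect cube.
  y = -2: RHS = -143 is not a perfect cube.
  y = 3: RHS = 522 is not a perfect cube.
  y = -3: RHS = -504 is not a perfect cube.
Continuing the search up to |y| = 35 finds no solutions either.
No (x, y) in the scanned range satisfies the equation.

No integer solutions with |y| ≤ 35.


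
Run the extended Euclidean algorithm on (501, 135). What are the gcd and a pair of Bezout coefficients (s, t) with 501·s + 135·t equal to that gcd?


Euclidean algorithm on (501, 135) — divide until remainder is 0:
  501 = 3 · 135 + 96
  135 = 1 · 96 + 39
  96 = 2 · 39 + 18
  39 = 2 · 18 + 3
  18 = 6 · 3 + 0
gcd(501, 135) = 3.
Track Bezout coefficients alongside the remainders: start with r₀ = 501 = a·1 + b·0 (s = 1, t = 0) and r₁ = 135 = a·0 + b·1 (s = 0, t = 1); each new remainder r_{k+1} = r_{k-1} − q_k·r_k inherits s_{k+1} = s_{k-1} − q_k·s_k, t_{k+1} = t_{k-1} − q_k·t_k, so r_k = a·s_k + b·t_k at every step:
  q = 3: r = 96, s = 1 − 3·0 = 1, t = 0 − 3·1 = -3  (check: 501·1 + 135·(-3) = 96)
  q = 1: r = 39, s = 0 − 1·1 = -1, t = 1 − 1·(-3) = 4  (check: 501·(-1) + 135·4 = 39)
  q = 2: r = 18, s = 1 − 2·(-1) = 3, t = -3 − 2·4 = -11  (check: 501·3 + 135·(-11) = 18)
  q = 2: r = 3, s = -1 − 2·3 = -7, t = 4 − 2·(-11) = 26  (check: 501·(-7) + 135·26 = 3)
The row with r = 3 (the gcd) gives the Bezout coefficients s = -7, t = 26.
Result: 501 · (-7) + 135 · (26) = 3.

gcd(501, 135) = 3; s = -7, t = 26 (check: 501·(-7) + 135·26 = 3).


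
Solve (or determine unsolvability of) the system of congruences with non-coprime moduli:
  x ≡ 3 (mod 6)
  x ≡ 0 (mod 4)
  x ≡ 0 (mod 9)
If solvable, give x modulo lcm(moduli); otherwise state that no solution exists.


Moduli 6, 4, 9 are not pairwise coprime, so CRT works modulo lcm(m_i) when all pairwise compatibility conditions hold.
Pairwise compatibility: gcd(m_i, m_j) must divide a_i - a_j for every pair.
Merge one congruence at a time:
  Start: x ≡ 3 (mod 6).
  Combine with x ≡ 0 (mod 4): gcd(6, 4) = 2, and 0 - 3 = -3 is NOT divisible by 2.
    ⇒ system is inconsistent (no integer solution).

No solution (the system is inconsistent).


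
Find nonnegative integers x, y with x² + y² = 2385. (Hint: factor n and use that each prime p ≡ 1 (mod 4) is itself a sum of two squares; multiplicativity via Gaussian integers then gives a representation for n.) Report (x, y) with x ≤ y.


Step 1: Factor n = 2385 = 3^2 · 5 · 53.
Step 2: Check the mod-4 condition on each prime factor: 3 ≡ 3 (mod 4), exponent 2 (must be even); 5 ≡ 1 (mod 4), exponent 1; 53 ≡ 1 (mod 4), exponent 1.
All primes ≡ 3 (mod 4) appear to even exponent (or don't appear), so by the two-squares theorem n IS expressible as a sum of two squares.
Step 3: Build a representation. Group n = k² · m with k = 3 and m = 5 · 53 = 265 (a product of primes ≡ 1 (mod 4)); a representation of m scales to one of n via (k·x)² + (k·y)² = k²(x² + y²). Each prime p ≡ 1 (mod 4) is itself a sum of two squares; find a² by testing p − a² for a perfect square:
  5: 5 − 1² = 4 = 2² ⇒ 5 = 1² + 2².
  53: 53 − 1² = 52, 53 − 2² = 49 = 7² ⇒ 53 = 2² + 7².
  Combine using the Brahmagupta–Fibonacci identity (a² + b²)(c² + d²) = (ac − bd)² + (ad + bc)² = (ac + bd)² + (ad − bc)²:
  5 · 53 = 265: from (1² + 2²)(2² + 7²), take (1·2 − 2·7, 1·7 + 2·2) = (2 − 14, 7 + 4) = (-12, 11); dropping signs (only squares matter) gives (12, 11); check 12² + 11² = 144 + 121 = 265 ✓.
  Scale by k = 3: (3·12, 3·11) = (36, 33).
Step 4: Order so x ≤ y and verify: 33² + 36² = 1089 + 1296 = 2385 = n. ✓

n = 2385 = 33² + 36² (one valid representation with x ≤ y).


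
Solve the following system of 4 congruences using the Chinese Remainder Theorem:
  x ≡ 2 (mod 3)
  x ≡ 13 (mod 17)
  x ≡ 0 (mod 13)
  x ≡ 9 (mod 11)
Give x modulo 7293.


Product of moduli M = 3 · 17 · 13 · 11 = 7293.
Merge one congruence at a time:
  Start: x ≡ 2 (mod 3).
  Combine with x ≡ 13 (mod 17); new modulus lcm = 51.
    Write x = 2 + 3·t and substitute into x ≡ 13 (mod 17): 3·t ≡ 13 − 2 = 11 (mod 17).
    The inverse of 3 mod 17 is 6 (since 3·6 = 18 = 1·17 + 1), so t ≡ 6·11 = 66 ≡ 15 (mod 17).
    Then x = 2 + 3·15 = 47, valid modulo lcm(3, 17) = 51: x ≡ 47 (mod 51).
  Combine with x ≡ 0 (mod 13); new modulus lcm = 663.
    Write x = 47 + 51·t and substitute into x ≡ 0 (mod 13): 51·t ≡ 0 − 47 = -47 (mod 13).
    Reduce coefficients mod 13: 12·t ≡ 5 (mod 13).
    The inverse of 12 mod 13 is 12 (since 12·12 = 144 = 11·13 + 1), so t ≡ 12·5 = 60 ≡ 8 (mod 13).
    Then x = 47 + 51·8 = 455, valid modulo lcm(51, 13) = 663: x ≡ 455 (mod 663).
  Combine with x ≡ 9 (mod 11); new modulus lcm = 7293.
    Write x = 455 + 663·t and substitute into x ≡ 9 (mod 11): 663·t ≡ 9 − 455 = -446 (mod 11).
    Reduce coefficients mod 11: 3·t ≡ 5 (mod 11).
    The inverse of 3 mod 11 is 4 (since 3·4 = 12 = 1·11 + 1), so t ≡ 4·5 = 20 ≡ 9 (mod 11).
    Then x = 455 + 663·9 = 6422, valid modulo lcm(663, 11) = 7293: x ≡ 6422 (mod 7293).
Verify against each original: 6422 mod 3 = 2, 6422 mod 17 = 13, 6422 mod 13 = 0, 6422 mod 11 = 9.

x ≡ 6422 (mod 7293).


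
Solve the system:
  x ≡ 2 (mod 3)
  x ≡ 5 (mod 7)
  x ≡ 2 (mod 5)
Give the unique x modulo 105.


Moduli 3, 7, 5 are pairwise coprime; by CRT there is a unique solution modulo M = 3 · 7 · 5 = 105.
Solve pairwise, accumulating the modulus:
  Start with x ≡ 2 (mod 3).
  Combine with x ≡ 5 (mod 7): since gcd(3, 7) = 1, we get a unique residue mod 21.
    Write x = 2 + 3·t and substitute into x ≡ 5 (mod 7): 3·t ≡ 5 − 2 = 3 (mod 7).
    The inverse of 3 mod 7 is 5 (since 3·5 = 15 = 2·7 + 1), so t ≡ 5·3 = 15 ≡ 1 (mod 7).
    Then x = 2 + 3·1 = 5, valid modulo lcm(3, 7) = 21: x ≡ 5 (mod 21).
  Combine with x ≡ 2 (mod 5): since gcd(21, 5) = 1, we get a unique residue mod 105.
    Write x = 5 + 21·t and substitute into x ≡ 2 (mod 5): 21·t ≡ 2 − 5 = -3 (mod 5).
    Reduce coefficients mod 5: 1·t ≡ 2 (mod 5).
    So t ≡ 2 (mod 5).
    Then x = 5 + 21·2 = 47, valid modulo lcm(21, 5) = 105: x ≡ 47 (mod 105).
Verify: 47 mod 3 = 2 ✓, 47 mod 7 = 5 ✓, 47 mod 5 = 2 ✓.

x ≡ 47 (mod 105).


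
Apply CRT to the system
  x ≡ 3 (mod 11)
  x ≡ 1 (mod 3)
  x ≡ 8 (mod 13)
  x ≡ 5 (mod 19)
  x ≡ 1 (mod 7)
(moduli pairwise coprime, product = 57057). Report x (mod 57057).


Product of moduli M = 11 · 3 · 13 · 19 · 7 = 57057.
Merge one congruence at a time:
  Start: x ≡ 3 (mod 11).
  Combine with x ≡ 1 (mod 3); new modulus lcm = 33.
    Write x = 3 + 11·t and substitute into x ≡ 1 (mod 3): 11·t ≡ 1 − 3 = -2 (mod 3).
    Reduce coefficients mod 3: 2·t ≡ 1 (mod 3).
    The inverse of 2 mod 3 is 2 (since 2·2 = 4 = 1·3 + 1), so t ≡ 2·1 = 2 ≡ 2 (mod 3).
    Then x = 3 + 11·2 = 25, valid modulo lcm(11, 3) = 33: x ≡ 25 (mod 33).
  Combine with x ≡ 8 (mod 13); new modulus lcm = 429.
    Write x = 25 + 33·t and substitute into x ≡ 8 (mod 13): 33·t ≡ 8 − 25 = -17 (mod 13).
    Reduce coefficients mod 13: 7·t ≡ 9 (mod 13).
    The inverse of 7 mod 13 is 2 (since 7·2 = 14 = 1·13 + 1), so t ≡ 2·9 = 18 ≡ 5 (mod 13).
    Then x = 25 + 33·5 = 190, valid modulo lcm(33, 13) = 429: x ≡ 190 (mod 429).
  Combine with x ≡ 5 (mod 19); new modulus lcm = 8151.
    Write x = 190 + 429·t and substitute into x ≡ 5 (mod 19): 429·t ≡ 5 − 190 = -185 (mod 19).
    Reduce coefficients mod 19: 11·t ≡ 5 (mod 19).
    The inverse of 11 mod 19 is 7 (since 11·7 = 77 = 4·19 + 1), so t ≡ 7·5 = 35 ≡ 16 (mod 19).
    Then x = 190 + 429·16 = 7054, valid modulo lcm(429, 19) = 8151: x ≡ 7054 (mod 8151).
  Combine with x ≡ 1 (mod 7); new modulus lcm = 57057.
    Write x = 7054 + 8151·t and substitute into x ≡ 1 (mod 7): 8151·t ≡ 1 − 7054 = -7053 (mod 7).
    Reduce coefficients mod 7: 3·t ≡ 3 (mod 7).
    The inverse of 3 mod 7 is 5 (since 3·5 = 15 = 2·7 + 1), so t ≡ 5·3 = 15 ≡ 1 (mod 7).
    Then x = 7054 + 8151·1 = 15205, valid modulo lcm(8151, 7) = 57057: x ≡ 15205 (mod 57057).
Verify against each original: 15205 mod 11 = 3, 15205 mod 3 = 1, 15205 mod 13 = 8, 15205 mod 19 = 5, 15205 mod 7 = 1.

x ≡ 15205 (mod 57057).


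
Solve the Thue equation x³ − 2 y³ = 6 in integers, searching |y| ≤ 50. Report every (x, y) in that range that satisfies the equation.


The equation is x³ - 2y³ = 6. For fixed y, x³ = 2·y³ + 6, so a solution requires the RHS to be a perfect cube.
Strategy: iterate y from -50 to 50, compute RHS = 2·y³ + 6, and check whether it is a (positive or negative) perfect cube.
Check small values of y:
  y = 0: RHS = 6 is not a perfect cube.
  y = 1: RHS = 8 = (2)³ ⇒ x = 2 works.
  y = -1: RHS = 4 is not a perfect cube.
  y = 2: RHS = 22 is not a perfect cube.
  y = -2: RHS = -10 is not a perfect cube.
  y = 3: RHS = 60 is not a perfect cube.
  y = -3: RHS = -48 is not a perfect cube.
Continuing the search up to |y| = 50 finds no further solutions beyond those listed.
Collected solutions: (2, 1).

Solutions (with |y| ≤ 50): (2, 1).


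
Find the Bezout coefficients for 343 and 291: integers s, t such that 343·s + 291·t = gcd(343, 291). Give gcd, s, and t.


Euclidean algorithm on (343, 291) — divide until remainder is 0:
  343 = 1 · 291 + 52
  291 = 5 · 52 + 31
  52 = 1 · 31 + 21
  31 = 1 · 21 + 10
  21 = 2 · 10 + 1
  10 = 10 · 1 + 0
gcd(343, 291) = 1.
Track Bezout coefficients alongside the remainders: start with r₀ = 343 = a·1 + b·0 (s = 1, t = 0) and r₁ = 291 = a·0 + b·1 (s = 0, t = 1); each new remainder r_{k+1} = r_{k-1} − q_k·r_k inherits s_{k+1} = s_{k-1} − q_k·s_k, t_{k+1} = t_{k-1} − q_k·t_k, so r_k = a·s_k + b·t_k at every step:
  q = 1: r = 52, s = 1 − 1·0 = 1, t = 0 − 1·1 = -1  (check: 343·1 + 291·(-1) = 52)
  q = 5: r = 31, s = 0 − 5·1 = -5, t = 1 − 5·(-1) = 6  (check: 343·(-5) + 291·6 = 31)
  q = 1: r = 21, s = 1 − 1·(-5) = 6, t = -1 − 1·6 = -7  (check: 343·6 + 291·(-7) = 21)
  q = 1: r = 10, s = -5 − 1·6 = -11, t = 6 − 1·(-7) = 13  (check: 343·(-11) + 291·13 = 10)
  q = 2: r = 1, s = 6 − 2·(-11) = 28, t = -7 − 2·13 = -33  (check: 343·28 + 291·(-33) = 1)
The row with r = 1 (the gcd) gives the Bezout coefficients s = 28, t = -33.
Result: 343 · (28) + 291 · (-33) = 1.

gcd(343, 291) = 1; s = 28, t = -33 (check: 343·28 + 291·(-33) = 1).


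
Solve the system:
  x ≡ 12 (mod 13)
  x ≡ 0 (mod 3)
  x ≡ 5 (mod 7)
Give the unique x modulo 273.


Moduli 13, 3, 7 are pairwise coprime; by CRT there is a unique solution modulo M = 13 · 3 · 7 = 273.
Solve pairwise, accumulating the modulus:
  Start with x ≡ 12 (mod 13).
  Combine with x ≡ 0 (mod 3): since gcd(13, 3) = 1, we get a unique residue mod 39.
    Write x = 12 + 13·t and substitute into x ≡ 0 (mod 3): 13·t ≡ 0 − 12 = -12 (mod 3).
    Reduce coefficients mod 3: 1·t ≡ 0 (mod 3).
    So t ≡ 0 (mod 3).
    Then x = 12 + 13·0 = 12, valid modulo lcm(13, 3) = 39: x ≡ 12 (mod 39).
  Combine with x ≡ 5 (mod 7): since gcd(39, 7) = 1, we get a unique residue mod 273.
    Write x = 12 + 39·t and substitute into x ≡ 5 (mod 7): 39·t ≡ 5 − 12 = -7 (mod 7).
    Reduce coefficients mod 7: 4·t ≡ 0 (mod 7).
    The inverse of 4 mod 7 is 2 (since 4·2 = 8 = 1·7 + 1), so t ≡ 2·0 = 0 ≡ 0 (mod 7).
    Then x = 12 + 39·0 = 12, valid modulo lcm(39, 7) = 273: x ≡ 12 (mod 273).
Verify: 12 mod 13 = 12 ✓, 12 mod 3 = 0 ✓, 12 mod 7 = 5 ✓.

x ≡ 12 (mod 273).


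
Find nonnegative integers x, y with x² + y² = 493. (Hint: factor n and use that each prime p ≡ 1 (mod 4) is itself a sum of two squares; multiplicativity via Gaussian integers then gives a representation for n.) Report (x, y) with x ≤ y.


Step 1: Factor n = 493 = 17 · 29.
Step 2: Check the mod-4 condition on each prime factor: 17 ≡ 1 (mod 4), exponent 1; 29 ≡ 1 (mod 4), exponent 1.
All primes ≡ 3 (mod 4) appear to even exponent (or don't appear), so by the two-squares theorem n IS expressible as a sum of two squares.
Step 3: Build a representation. Here n = 17 · 29 is a product of primes ≡ 1 (mod 4). Each prime p ≡ 1 (mod 4) is itself a sum of two squares; find a² by testing p − a² for a perfect square:
  17: 17 − 1² = 16 = 4² ⇒ 17 = 1² + 4².
  29: 29 − 1² = 28, 29 − 2² = 25 = 5² ⇒ 29 = 2² + 5².
  Combine using the Brahmagupta–Fibonacci identity (a² + b²)(c² + d²) = (ac − bd)² + (ad + bc)² = (ac + bd)² + (ad − bc)²:
  17 · 29 = 493: from (1² + 4²)(2² + 5²), take (1·2 − 4·5, 1·5 + 4·2) = (2 − 20, 5 + 8) = (-18, 13); dropping signs (only squares matter) gives (18, 13); check 18² + 13² = 324 + 169 = 493 ✓.
Step 4: Order so x ≤ y and verify: 13² + 18² = 169 + 324 = 493 = n. ✓

n = 493 = 13² + 18² (one valid representation with x ≤ y).


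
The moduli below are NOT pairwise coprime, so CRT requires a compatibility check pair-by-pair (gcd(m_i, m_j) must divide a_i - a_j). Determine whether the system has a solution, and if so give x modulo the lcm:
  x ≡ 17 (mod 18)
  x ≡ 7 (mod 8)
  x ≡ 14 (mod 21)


Moduli 18, 8, 21 are not pairwise coprime, so CRT works modulo lcm(m_i) when all pairwise compatibility conditions hold.
Pairwise compatibility: gcd(m_i, m_j) must divide a_i - a_j for every pair.
Merge one congruence at a time:
  Start: x ≡ 17 (mod 18).
  Combine with x ≡ 7 (mod 8): gcd(18, 8) = 2; 7 - 17 = -10, which IS divisible by 2, so compatible.
    Write x = 17 + 18·t and substitute into x ≡ 7 (mod 8): 18·t ≡ 7 − 17 = -10 (mod 8).
    Divide the congruence (and modulus) by g = 2: 9·t ≡ -5 (mod 4).
    Reduce coefficients mod 4: 1·t ≡ 3 (mod 4).
    So t ≡ 3 (mod 4).
    Then x = 17 + 18·3 = 71, valid modulo lcm(18, 8) = 72: x ≡ 71 (mod 72).
  Combine with x ≡ 14 (mod 21): gcd(72, 21) = 3; 14 - 71 = -57, which IS divisible by 3, so compatible.
    Write x = 71 + 72·t and substitute into x ≡ 14 (mod 21): 72·t ≡ 14 − 71 = -57 (mod 21).
    Divide the congruence (and modulus) by g = 3: 24·t ≡ -19 (mod 7).
    Reduce coefficients mod 7: 3·t ≡ 2 (mod 7).
    The inverse of 3 mod 7 is 5 (since 3·5 = 15 = 2·7 + 1), so t ≡ 5·2 = 10 ≡ 3 (mod 7).
    Then x = 71 + 72·3 = 287, valid modulo lcm(72, 21) = 504: x ≡ 287 (mod 504).
Verify: 287 mod 18 = 17, 287 mod 8 = 7, 287 mod 21 = 14.

x ≡ 287 (mod 504).


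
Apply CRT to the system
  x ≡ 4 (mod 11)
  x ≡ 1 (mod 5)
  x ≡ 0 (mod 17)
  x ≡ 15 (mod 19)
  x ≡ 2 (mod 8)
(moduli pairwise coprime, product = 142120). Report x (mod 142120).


Product of moduli M = 11 · 5 · 17 · 19 · 8 = 142120.
Merge one congruence at a time:
  Start: x ≡ 4 (mod 11).
  Combine with x ≡ 1 (mod 5); new modulus lcm = 55.
    Write x = 4 + 11·t and substitute into x ≡ 1 (mod 5): 11·t ≡ 1 − 4 = -3 (mod 5).
    Reduce coefficients mod 5: 1·t ≡ 2 (mod 5).
    So t ≡ 2 (mod 5).
    Then x = 4 + 11·2 = 26, valid modulo lcm(11, 5) = 55: x ≡ 26 (mod 55).
  Combine with x ≡ 0 (mod 17); new modulus lcm = 935.
    Write x = 26 + 55·t and substitute into x ≡ 0 (mod 17): 55·t ≡ 0 − 26 = -26 (mod 17).
    Reduce coefficients mod 17: 4·t ≡ 8 (mod 17).
    The inverse of 4 mod 17 is 13 (since 4·13 = 52 = 3·17 + 1), so t ≡ 13·8 = 104 ≡ 2 (mod 17).
    Then x = 26 + 55·2 = 136, valid modulo lcm(55, 17) = 935: x ≡ 136 (mod 935).
  Combine with x ≡ 15 (mod 19); new modulus lcm = 17765.
    Write x = 136 + 935·t and substitute into x ≡ 15 (mod 19): 935·t ≡ 15 − 136 = -121 (mod 19).
    Reduce coefficients mod 19: 4·t ≡ 12 (mod 19).
    The inverse of 4 mod 19 is 5 (since 4·5 = 20 = 1·19 + 1), so t ≡ 5·12 = 60 ≡ 3 (mod 19).
    Then x = 136 + 935·3 = 2941, valid modulo lcm(935, 19) = 17765: x ≡ 2941 (mod 17765).
  Combine with x ≡ 2 (mod 8); new modulus lcm = 142120.
    Write x = 2941 + 17765·t and substitute into x ≡ 2 (mod 8): 17765·t ≡ 2 − 2941 = -2939 (mod 8).
    Reduce coefficients mod 8: 5·t ≡ 5 (mod 8).
    The inverse of 5 mod 8 is 5 (since 5·5 = 25 = 3·8 + 1), so t ≡ 5·5 = 25 ≡ 1 (mod 8).
    Then x = 2941 + 17765·1 = 20706, valid modulo lcm(17765, 8) = 142120: x ≡ 20706 (mod 142120).
Verify against each original: 20706 mod 11 = 4, 20706 mod 5 = 1, 20706 mod 17 = 0, 20706 mod 19 = 15, 20706 mod 8 = 2.

x ≡ 20706 (mod 142120).


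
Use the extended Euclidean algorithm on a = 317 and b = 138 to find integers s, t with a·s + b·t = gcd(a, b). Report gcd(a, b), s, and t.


Euclidean algorithm on (317, 138) — divide until remainder is 0:
  317 = 2 · 138 + 41
  138 = 3 · 41 + 15
  41 = 2 · 15 + 11
  15 = 1 · 11 + 4
  11 = 2 · 4 + 3
  4 = 1 · 3 + 1
  3 = 3 · 1 + 0
gcd(317, 138) = 1.
Track Bezout coefficients alongside the remainders: start with r₀ = 317 = a·1 + b·0 (s = 1, t = 0) and r₁ = 138 = a·0 + b·1 (s = 0, t = 1); each new remainder r_{k+1} = r_{k-1} − q_k·r_k inherits s_{k+1} = s_{k-1} − q_k·s_k, t_{k+1} = t_{k-1} − q_k·t_k, so r_k = a·s_k + b·t_k at every step:
  q = 2: r = 41, s = 1 − 2·0 = 1, t = 0 − 2·1 = -2  (check: 317·1 + 138·(-2) = 41)
  q = 3: r = 15, s = 0 − 3·1 = -3, t = 1 − 3·(-2) = 7  (check: 317·(-3) + 138·7 = 15)
  q = 2: r = 11, s = 1 − 2·(-3) = 7, t = -2 − 2·7 = -16  (check: 317·7 + 138·(-16) = 11)
  q = 1: r = 4, s = -3 − 1·7 = -10, t = 7 − 1·(-16) = 23  (check: 317·(-10) + 138·23 = 4)
  q = 2: r = 3, s = 7 − 2·(-10) = 27, t = -16 − 2·23 = -62  (check: 317·27 + 138·(-62) = 3)
  q = 1: r = 1, s = -10 − 1·27 = -37, t = 23 − 1·(-62) = 85  (check: 317·(-37) + 138·85 = 1)
The row with r = 1 (the gcd) gives the Bezout coefficients s = -37, t = 85.
Result: 317 · (-37) + 138 · (85) = 1.

gcd(317, 138) = 1; s = -37, t = 85 (check: 317·(-37) + 138·85 = 1).


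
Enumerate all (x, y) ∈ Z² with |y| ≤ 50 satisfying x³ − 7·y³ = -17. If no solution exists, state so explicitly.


The equation is x³ - 7y³ = -17. For fixed y, x³ = 7·y³ − 17, so a solution requires the RHS to be a perfect cube.
Strategy: iterate y from -50 to 50, compute RHS = 7·y³ − 17, and check whether it is a (positive or negative) perfect cube.
Check small values of y:
  y = 0: RHS = -17 is not a perfect cube.
  y = 1: RHS = -10 is not a perfect cube.
  y = -1: RHS = -24 is not a perfect cube.
  y = 2: RHS = 39 is not a perfect cube.
  y = -2: RHS = -73 is not a perfect cube.
  y = 3: RHS = 172 is not a perfect cube.
  y = -3: RHS = -206 is not a perfect cube.
Continuing the search up to |y| = 50 finds no solutions either.
No (x, y) in the scanned range satisfies the equation.

No integer solutions with |y| ≤ 50.


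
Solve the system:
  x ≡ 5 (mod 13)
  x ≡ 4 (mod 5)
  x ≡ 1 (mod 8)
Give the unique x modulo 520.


Moduli 13, 5, 8 are pairwise coprime; by CRT there is a unique solution modulo M = 13 · 5 · 8 = 520.
Solve pairwise, accumulating the modulus:
  Start with x ≡ 5 (mod 13).
  Combine with x ≡ 4 (mod 5): since gcd(13, 5) = 1, we get a unique residue mod 65.
    Write x = 5 + 13·t and substitute into x ≡ 4 (mod 5): 13·t ≡ 4 − 5 = -1 (mod 5).
    Reduce coefficients mod 5: 3·t ≡ 4 (mod 5).
    The inverse of 3 mod 5 is 2 (since 3·2 = 6 = 1·5 + 1), so t ≡ 2·4 = 8 ≡ 3 (mod 5).
    Then x = 5 + 13·3 = 44, valid modulo lcm(13, 5) = 65: x ≡ 44 (mod 65).
  Combine with x ≡ 1 (mod 8): since gcd(65, 8) = 1, we get a unique residue mod 520.
    Write x = 44 + 65·t and substitute into x ≡ 1 (mod 8): 65·t ≡ 1 − 44 = -43 (mod 8).
    Reduce coefficients mod 8: 1·t ≡ 5 (mod 8).
    So t ≡ 5 (mod 8).
    Then x = 44 + 65·5 = 369, valid modulo lcm(65, 8) = 520: x ≡ 369 (mod 520).
Verify: 369 mod 13 = 5 ✓, 369 mod 5 = 4 ✓, 369 mod 8 = 1 ✓.

x ≡ 369 (mod 520).


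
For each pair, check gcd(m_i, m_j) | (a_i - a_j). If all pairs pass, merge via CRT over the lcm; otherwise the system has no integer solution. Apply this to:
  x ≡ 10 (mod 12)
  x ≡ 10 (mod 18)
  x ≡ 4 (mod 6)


Moduli 12, 18, 6 are not pairwise coprime, so CRT works modulo lcm(m_i) when all pairwise compatibility conditions hold.
Pairwise compatibility: gcd(m_i, m_j) must divide a_i - a_j for every pair.
Merge one congruence at a time:
  Start: x ≡ 10 (mod 12).
  Combine with x ≡ 10 (mod 18): gcd(12, 18) = 6; 10 - 10 = 0, which IS divisible by 6, so compatible.
    Write x = 10 + 12·t and substitute into x ≡ 10 (mod 18): 12·t ≡ 10 − 10 = 0 (mod 18).
    Divide the congruence (and modulus) by g = 6: 2·t ≡ 0 (mod 3).
    The inverse of 2 mod 3 is 2 (since 2·2 = 4 = 1·3 + 1), so t ≡ 2·0 = 0 ≡ 0 (mod 3).
    Then x = 10 + 12·0 = 10, valid modulo lcm(12, 18) = 36: x ≡ 10 (mod 36).
  Combine with x ≡ 4 (mod 6): gcd(36, 6) = 6; 4 - 10 = -6, which IS divisible by 6, so compatible.
    Write x = 10 + 36·t and substitute into x ≡ 4 (mod 6): 36·t ≡ 4 − 10 = -6 (mod 6).
    Divide the congruence (and modulus) by g = 6: 6·t ≡ -1 (mod 1).
    Modulo 1 every t works; take t = 0.
    Then x = 10 + 36·0 = 10, valid modulo lcm(36, 6) = 36: x ≡ 10 (mod 36).
Verify: 10 mod 12 = 10, 10 mod 18 = 10, 10 mod 6 = 4.

x ≡ 10 (mod 36).


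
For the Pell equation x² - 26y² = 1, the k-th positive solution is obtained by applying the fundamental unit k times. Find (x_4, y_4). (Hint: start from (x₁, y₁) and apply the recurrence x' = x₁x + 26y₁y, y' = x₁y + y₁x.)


Step 1: Find the fundamental solution (x₁, y₁) of x² - 26y² = 1.
  Expand √26 as a continued fraction. a₀ = ⌊√26⌋ = 5; iterate m_{k+1} = d_k·a_k − m_k, d_{k+1} = (26 − m_{k+1}²)/d_k, a_{k+1} = ⌊(a₀ + m_{k+1})/d_{k+1}⌋ (starting m₀ = 0, d₀ = 1), with convergents p_k = a_k·p_{k-1} + p_{k-2}, q_k = a_k·q_{k-1} + q_{k-2} (p₋₁ = 1, q₋₁ = 0):
  k = 0: a₀ = 5; p₀/q₀ = 5/1; p₀² − 26·q₀² = 25 − 26 = -1.
  k = 1: m = 5, d = 1, a = ⌊(5 + 5)/1⌋ = 10; p/q = (10·5 + 1)/(10·1 + 0) = 51/10; p² − 26·q² = 2601 − 2600 = 1.
  The first convergent with p² − 26·q² = 1 gives the fundamental solution (x₁, y₁) = (51, 10).
Step 2: Apply the recurrence (x_{n+1}, y_{n+1}) = (x₁x_n + 26y₁y_n, x₁y_n + y₁x_n) repeatedly.
  From (x_1, y_1) = (51, 10): x_2 = 51·51 + 26·10·10 = 5201; y_2 = 51·10 + 10·51 = 1020.
  From (x_2, y_2) = (5201, 1020): x_3 = 51·5201 + 26·10·1020 = 530451; y_3 = 51·1020 + 10·5201 = 104030.
  From (x_3, y_3) = (530451, 104030): x_4 = 51·530451 + 26·10·104030 = 54100801; y_4 = 51·104030 + 10·530451 = 10610040.
Step 3: Verify x_4² - 26·y_4² = 2926896668841601 - 2926896668841600 = 1 (should be 1). ✓

(x_1, y_1) = (51, 10); (x_4, y_4) = (54100801, 10610040).


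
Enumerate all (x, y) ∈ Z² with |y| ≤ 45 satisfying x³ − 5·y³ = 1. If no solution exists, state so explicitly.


The equation is x³ - 5y³ = 1. For fixed y, x³ = 5·y³ + 1, so a solution requires the RHS to be a perfect cube.
Strategy: iterate y from -45 to 45, compute RHS = 5·y³ + 1, and check whether it is a (positive or negative) perfect cube.
Check small values of y:
  y = 0: RHS = 1 = (1)³ ⇒ x = 1 works.
  y = 1: RHS = 6 is not a perfect cube.
  y = -1: RHS = -4 is not a perfect cube.
  y = 2: RHS = 41 is not a perfect cube.
  y = -2: RHS = -39 is not a perfect cube.
  y = 3: RHS = 136 is not a perfect cube.
  y = -3: RHS = -134 is not a perfect cube.
Continuing the search up to |y| = 45 finds no further solutions beyond those listed.
Collected solutions: (1, 0).

Solutions (with |y| ≤ 45): (1, 0).


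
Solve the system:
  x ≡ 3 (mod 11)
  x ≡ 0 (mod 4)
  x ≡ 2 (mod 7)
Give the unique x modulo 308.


Moduli 11, 4, 7 are pairwise coprime; by CRT there is a unique solution modulo M = 11 · 4 · 7 = 308.
Solve pairwise, accumulating the modulus:
  Start with x ≡ 3 (mod 11).
  Combine with x ≡ 0 (mod 4): since gcd(11, 4) = 1, we get a unique residue mod 44.
    Write x = 3 + 11·t and substitute into x ≡ 0 (mod 4): 11·t ≡ 0 − 3 = -3 (mod 4).
    Reduce coefficients mod 4: 3·t ≡ 1 (mod 4).
    The inverse of 3 mod 4 is 3 (since 3·3 = 9 = 2·4 + 1), so t ≡ 3·1 = 3 ≡ 3 (mod 4).
    Then x = 3 + 11·3 = 36, valid modulo lcm(11, 4) = 44: x ≡ 36 (mod 44).
  Combine with x ≡ 2 (mod 7): since gcd(44, 7) = 1, we get a unique residue mod 308.
    Write x = 36 + 44·t and substitute into x ≡ 2 (mod 7): 44·t ≡ 2 − 36 = -34 (mod 7).
    Reduce coefficients mod 7: 2·t ≡ 1 (mod 7).
    The inverse of 2 mod 7 is 4 (since 2·4 = 8 = 1·7 + 1), so t ≡ 4·1 = 4 ≡ 4 (mod 7).
    Then x = 36 + 44·4 = 212, valid modulo lcm(44, 7) = 308: x ≡ 212 (mod 308).
Verify: 212 mod 11 = 3 ✓, 212 mod 4 = 0 ✓, 212 mod 7 = 2 ✓.

x ≡ 212 (mod 308).


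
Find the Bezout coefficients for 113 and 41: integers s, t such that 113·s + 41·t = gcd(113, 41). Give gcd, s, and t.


Euclidean algorithm on (113, 41) — divide until remainder is 0:
  113 = 2 · 41 + 31
  41 = 1 · 31 + 10
  31 = 3 · 10 + 1
  10 = 10 · 1 + 0
gcd(113, 41) = 1.
Track Bezout coefficients alongside the remainders: start with r₀ = 113 = a·1 + b·0 (s = 1, t = 0) and r₁ = 41 = a·0 + b·1 (s = 0, t = 1); each new remainder r_{k+1} = r_{k-1} − q_k·r_k inherits s_{k+1} = s_{k-1} − q_k·s_k, t_{k+1} = t_{k-1} − q_k·t_k, so r_k = a·s_k + b·t_k at every step:
  q = 2: r = 31, s = 1 − 2·0 = 1, t = 0 − 2·1 = -2  (check: 113·1 + 41·(-2) = 31)
  q = 1: r = 10, s = 0 − 1·1 = -1, t = 1 − 1·(-2) = 3  (check: 113·(-1) + 41·3 = 10)
  q = 3: r = 1, s = 1 − 3·(-1) = 4, t = -2 − 3·3 = -11  (check: 113·4 + 41·(-11) = 1)
The row with r = 1 (the gcd) gives the Bezout coefficients s = 4, t = -11.
Result: 113 · (4) + 41 · (-11) = 1.

gcd(113, 41) = 1; s = 4, t = -11 (check: 113·4 + 41·(-11) = 1).


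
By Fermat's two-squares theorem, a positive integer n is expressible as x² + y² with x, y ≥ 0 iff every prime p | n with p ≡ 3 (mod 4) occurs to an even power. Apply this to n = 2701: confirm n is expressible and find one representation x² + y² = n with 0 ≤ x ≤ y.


Step 1: Factor n = 2701 = 37 · 73.
Step 2: Check the mod-4 condition on each prime factor: 37 ≡ 1 (mod 4), exponent 1; 73 ≡ 1 (mod 4), exponent 1.
All primes ≡ 3 (mod 4) appear to even exponent (or don't appear), so by the two-squares theorem n IS expressible as a sum of two squares.
Step 3: Build a representation. Here n = 37 · 73 is a product of primes ≡ 1 (mod 4). Each prime p ≡ 1 (mod 4) is itself a sum of two squares; find a² by testing p − a² for a perfect square:
  37: 37 − 1² = 36 = 6² ⇒ 37 = 1² + 6².
  73: 73 − 1² = 72, 73 − 2² = 69, 73 − 3² = 64 = 8² ⇒ 73 = 3² + 8².
  Combine using the Brahmagupta–Fibonacci identity (a² + b²)(c² + d²) = (ac − bd)² + (ad + bc)² = (ac + bd)² + (ad − bc)²:
  37 · 73 = 2701: from (1² + 6²)(3² + 8²), take (1·3 − 6·8, 1·8 + 6·3) = (3 − 48, 8 + 18) = (-45, 26); dropping signs (only squares matter) gives (45, 26); check 45² + 26² = 2025 + 676 = 2701 ✓.
Step 4: Order so x ≤ y and verify: 26² + 45² = 676 + 2025 = 2701 = n. ✓

n = 2701 = 26² + 45² (one valid representation with x ≤ y).


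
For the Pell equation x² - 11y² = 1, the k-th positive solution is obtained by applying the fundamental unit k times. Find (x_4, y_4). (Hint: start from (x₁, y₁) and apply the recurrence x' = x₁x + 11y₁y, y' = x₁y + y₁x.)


Step 1: Find the fundamental solution (x₁, y₁) of x² - 11y² = 1.
  Expand √11 as a continued fraction. a₀ = ⌊√11⌋ = 3; iterate m_{k+1} = d_k·a_k − m_k, d_{k+1} = (11 − m_{k+1}²)/d_k, a_{k+1} = ⌊(a₀ + m_{k+1})/d_{k+1}⌋ (starting m₀ = 0, d₀ = 1), with convergents p_k = a_k·p_{k-1} + p_{k-2}, q_k = a_k·q_{k-1} + q_{k-2} (p₋₁ = 1, q₋₁ = 0):
  k = 0: a₀ = 3; p₀/q₀ = 3/1; p₀² − 11·q₀² = 9 − 11 = -2.
  k = 1: m = 3, d = 2, a = ⌊(3 + 3)/2⌋ = 3; p/q = (3·3 + 1)/(3·1 + 0) = 10/3; p² − 11·q² = 100 − 99 = 1.
  The first convergent with p² − 11·q² = 1 gives the fundamental solution (x₁, y₁) = (10, 3).
Step 2: Apply the recurrence (x_{n+1}, y_{n+1}) = (x₁x_n + 11y₁y_n, x₁y_n + y₁x_n) repeatedly.
  From (x_1, y_1) = (10, 3): x_2 = 10·10 + 11·3·3 = 199; y_2 = 10·3 + 3·10 = 60.
  From (x_2, y_2) = (199, 60): x_3 = 10·199 + 11·3·60 = 3970; y_3 = 10·60 + 3·199 = 1197.
  From (x_3, y_3) = (3970, 1197): x_4 = 10·3970 + 11·3·1197 = 79201; y_4 = 10·1197 + 3·3970 = 23880.
Step 3: Verify x_4² - 11·y_4² = 6272798401 - 6272798400 = 1 (should be 1). ✓

(x_1, y_1) = (10, 3); (x_4, y_4) = (79201, 23880).


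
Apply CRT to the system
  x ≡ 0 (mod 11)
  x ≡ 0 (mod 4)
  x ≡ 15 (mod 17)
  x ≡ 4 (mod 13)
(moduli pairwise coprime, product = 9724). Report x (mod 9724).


Product of moduli M = 11 · 4 · 17 · 13 = 9724.
Merge one congruence at a time:
  Start: x ≡ 0 (mod 11).
  Combine with x ≡ 0 (mod 4); new modulus lcm = 44.
    Write x = 0 + 11·t and substitute into x ≡ 0 (mod 4): 11·t ≡ 0 − 0 = 0 (mod 4).
    Reduce coefficients mod 4: 3·t ≡ 0 (mod 4).
    The inverse of 3 mod 4 is 3 (since 3·3 = 9 = 2·4 + 1), so t ≡ 3·0 = 0 ≡ 0 (mod 4).
    Then x = 0 + 11·0 = 0, valid modulo lcm(11, 4) = 44: x ≡ 0 (mod 44).
  Combine with x ≡ 15 (mod 17); new modulus lcm = 748.
    Write x = 0 + 44·t and substitute into x ≡ 15 (mod 17): 44·t ≡ 15 − 0 = 15 (mod 17).
    Reduce coefficients mod 17: 10·t ≡ 15 (mod 17).
    The inverse of 10 mod 17 is 12 (since 10·12 = 120 = 7·17 + 1), so t ≡ 12·15 = 180 ≡ 10 (mod 17).
    Then x = 0 + 44·10 = 440, valid modulo lcm(44, 17) = 748: x ≡ 440 (mod 748).
  Combine with x ≡ 4 (mod 13); new modulus lcm = 9724.
    Write x = 440 + 748·t and substitute into x ≡ 4 (mod 13): 748·t ≡ 4 − 440 = -436 (mod 13).
    Reduce coefficients mod 13: 7·t ≡ 6 (mod 13).
    The inverse of 7 mod 13 is 2 (since 7·2 = 14 = 1·13 + 1), so t ≡ 2·6 = 12 ≡ 12 (mod 13).
    Then x = 440 + 748·12 = 9416, valid modulo lcm(748, 13) = 9724: x ≡ 9416 (mod 9724).
Verify against each original: 9416 mod 11 = 0, 9416 mod 4 = 0, 9416 mod 17 = 15, 9416 mod 13 = 4.

x ≡ 9416 (mod 9724).


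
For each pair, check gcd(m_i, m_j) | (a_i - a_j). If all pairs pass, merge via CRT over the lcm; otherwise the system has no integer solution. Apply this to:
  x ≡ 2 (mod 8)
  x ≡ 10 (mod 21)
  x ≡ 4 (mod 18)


Moduli 8, 21, 18 are not pairwise coprime, so CRT works modulo lcm(m_i) when all pairwise compatibility conditions hold.
Pairwise compatibility: gcd(m_i, m_j) must divide a_i - a_j for every pair.
Merge one congruence at a time:
  Start: x ≡ 2 (mod 8).
  Combine with x ≡ 10 (mod 21): gcd(8, 21) = 1; 10 - 2 = 8, which IS divisible by 1, so compatible.
    Write x = 2 + 8·t and substitute into x ≡ 10 (mod 21): 8·t ≡ 10 − 2 = 8 (mod 21).
    The inverse of 8 mod 21 is 8 (since 8·8 = 64 = 3·21 + 1), so t ≡ 8·8 = 64 ≡ 1 (mod 21).
    Then x = 2 + 8·1 = 10, valid modulo lcm(8, 21) = 168: x ≡ 10 (mod 168).
  Combine with x ≡ 4 (mod 18): gcd(168, 18) = 6; 4 - 10 = -6, which IS divisible by 6, so compatible.
    Write x = 10 + 168·t and substitute into x ≡ 4 (mod 18): 168·t ≡ 4 − 10 = -6 (mod 18).
    Divide the congruence (and modulus) by g = 6: 28·t ≡ -1 (mod 3).
    Reduce coefficients mod 3: 1·t ≡ 2 (mod 3).
    So t ≡ 2 (mod 3).
    Then x = 10 + 168·2 = 346, valid modulo lcm(168, 18) = 504: x ≡ 346 (mod 504).
Verify: 346 mod 8 = 2, 346 mod 21 = 10, 346 mod 18 = 4.

x ≡ 346 (mod 504).


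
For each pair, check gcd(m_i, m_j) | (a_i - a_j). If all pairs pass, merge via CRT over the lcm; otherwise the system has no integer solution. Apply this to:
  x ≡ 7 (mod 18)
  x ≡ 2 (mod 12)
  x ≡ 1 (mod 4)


Moduli 18, 12, 4 are not pairwise coprime, so CRT works modulo lcm(m_i) when all pairwise compatibility conditions hold.
Pairwise compatibility: gcd(m_i, m_j) must divide a_i - a_j for every pair.
Merge one congruence at a time:
  Start: x ≡ 7 (mod 18).
  Combine with x ≡ 2 (mod 12): gcd(18, 12) = 6, and 2 - 7 = -5 is NOT divisible by 6.
    ⇒ system is inconsistent (no integer solution).

No solution (the system is inconsistent).


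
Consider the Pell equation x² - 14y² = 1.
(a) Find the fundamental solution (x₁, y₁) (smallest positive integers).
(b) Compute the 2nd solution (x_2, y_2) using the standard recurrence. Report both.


Step 1: Find the fundamental solution (x₁, y₁) of x² - 14y² = 1.
  Expand √14 as a continued fraction. a₀ = ⌊√14⌋ = 3; iterate m_{k+1} = d_k·a_k − m_k, d_{k+1} = (14 − m_{k+1}²)/d_k, a_{k+1} = ⌊(a₀ + m_{k+1})/d_{k+1}⌋ (starting m₀ = 0, d₀ = 1), with convergents p_k = a_k·p_{k-1} + p_{k-2}, q_k = a_k·q_{k-1} + q_{k-2} (p₋₁ = 1, q₋₁ = 0):
  k = 0: a₀ = 3; p₀/q₀ = 3/1; p₀² − 14·q₀² = 9 − 14 = -5.
  k = 1: m = 3, d = 5, a = ⌊(3 + 3)/5⌋ = 1; p/q = (1·3 + 1)/(1·1 + 0) = 4/1; p² − 14·q² = 16 − 14 = 2.
  k = 2: m = 2, d = 2, a = ⌊(3 + 2)/2⌋ = 2; p/q = (2·4 + 3)/(2·1 + 1) = 11/3; p² − 14·q² = 121 − 126 = -5.
  k = 3: m = 2, d = 5, a = ⌊(3 + 2)/5⌋ = 1; p/q = (1·11 + 4)/(1·3 + 1) = 15/4; p² − 14·q² = 225 − 224 = 1.
  The first convergent with p² − 14·q² = 1 gives the fundamental solution (x₁, y₁) = (15, 4).
Step 2: Apply the recurrence (x_{n+1}, y_{n+1}) = (x₁x_n + 14y₁y_n, x₁y_n + y₁x_n) repeatedly.
  From (x_1, y_1) = (15, 4): x_2 = 15·15 + 14·4·4 = 449; y_2 = 15·4 + 4·15 = 120.
Step 3: Verify x_2² - 14·y_2² = 201601 - 201600 = 1 (should be 1). ✓

(x_1, y_1) = (15, 4); (x_2, y_2) = (449, 120).


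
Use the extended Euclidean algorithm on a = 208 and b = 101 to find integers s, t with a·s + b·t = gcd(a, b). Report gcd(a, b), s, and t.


Euclidean algorithm on (208, 101) — divide until remainder is 0:
  208 = 2 · 101 + 6
  101 = 16 · 6 + 5
  6 = 1 · 5 + 1
  5 = 5 · 1 + 0
gcd(208, 101) = 1.
Track Bezout coefficients alongside the remainders: start with r₀ = 208 = a·1 + b·0 (s = 1, t = 0) and r₁ = 101 = a·0 + b·1 (s = 0, t = 1); each new remainder r_{k+1} = r_{k-1} − q_k·r_k inherits s_{k+1} = s_{k-1} − q_k·s_k, t_{k+1} = t_{k-1} − q_k·t_k, so r_k = a·s_k + b·t_k at every step:
  q = 2: r = 6, s = 1 − 2·0 = 1, t = 0 − 2·1 = -2  (check: 208·1 + 101·(-2) = 6)
  q = 16: r = 5, s = 0 − 16·1 = -16, t = 1 − 16·(-2) = 33  (check: 208·(-16) + 101·33 = 5)
  q = 1: r = 1, s = 1 − 1·(-16) = 17, t = -2 − 1·33 = -35  (check: 208·17 + 101·(-35) = 1)
The row with r = 1 (the gcd) gives the Bezout coefficients s = 17, t = -35.
Result: 208 · (17) + 101 · (-35) = 1.

gcd(208, 101) = 1; s = 17, t = -35 (check: 208·17 + 101·(-35) = 1).


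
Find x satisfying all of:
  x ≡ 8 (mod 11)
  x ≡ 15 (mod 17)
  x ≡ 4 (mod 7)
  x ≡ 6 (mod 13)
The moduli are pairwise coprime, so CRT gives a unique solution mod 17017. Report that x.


Product of moduli M = 11 · 17 · 7 · 13 = 17017.
Merge one congruence at a time:
  Start: x ≡ 8 (mod 11).
  Combine with x ≡ 15 (mod 17); new modulus lcm = 187.
    Write x = 8 + 11·t and substitute into x ≡ 15 (mod 17): 11·t ≡ 15 − 8 = 7 (mod 17).
    The inverse of 11 mod 17 is 14 (since 11·14 = 154 = 9·17 + 1), so t ≡ 14·7 = 98 ≡ 13 (mod 17).
    Then x = 8 + 11·13 = 151, valid modulo lcm(11, 17) = 187: x ≡ 151 (mod 187).
  Combine with x ≡ 4 (mod 7); new modulus lcm = 1309.
    Write x = 151 + 187·t and substitute into x ≡ 4 (mod 7): 187·t ≡ 4 − 151 = -147 (mod 7).
    Reduce coefficients mod 7: 5·t ≡ 0 (mod 7).
    The inverse of 5 mod 7 is 3 (since 5·3 = 15 = 2·7 + 1), so t ≡ 3·0 = 0 ≡ 0 (mod 7).
    Then x = 151 + 187·0 = 151, valid modulo lcm(187, 7) = 1309: x ≡ 151 (mod 1309).
  Combine with x ≡ 6 (mod 13); new modulus lcm = 17017.
    Write x = 151 + 1309·t and substitute into x ≡ 6 (mod 13): 1309·t ≡ 6 − 151 = -145 (mod 13).
    Reduce coefficients mod 13: 9·t ≡ 11 (mod 13).
    The inverse of 9 mod 13 is 3 (since 9·3 = 27 = 2·13 + 1), so t ≡ 3·11 = 33 ≡ 7 (mod 13).
    Then x = 151 + 1309·7 = 9314, valid modulo lcm(1309, 13) = 17017: x ≡ 9314 (mod 17017).
Verify against each original: 9314 mod 11 = 8, 9314 mod 17 = 15, 9314 mod 7 = 4, 9314 mod 13 = 6.

x ≡ 9314 (mod 17017).


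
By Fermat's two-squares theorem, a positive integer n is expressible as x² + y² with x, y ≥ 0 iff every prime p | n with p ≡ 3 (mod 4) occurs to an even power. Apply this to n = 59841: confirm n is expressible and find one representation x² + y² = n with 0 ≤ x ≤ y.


Step 1: Factor n = 59841 = 3^2 · 61 · 109.
Step 2: Check the mod-4 condition on each prime factor: 3 ≡ 3 (mod 4), exponent 2 (must be even); 61 ≡ 1 (mod 4), exponent 1; 109 ≡ 1 (mod 4), exponent 1.
All primes ≡ 3 (mod 4) appear to even exponent (or don't appear), so by the two-squares theorem n IS expressible as a sum of two squares.
Step 3: Build a representation. Group n = k² · m with k = 3 and m = 61 · 109 = 6649 (a product of primes ≡ 1 (mod 4)); a representation of m scales to one of n via (k·x)² + (k·y)² = k²(x² + y²). Each prime p ≡ 1 (mod 4) is itself a sum of two squares; find a² by testing p − a² for a perfect square:
  61: 61 − 1² = 60, 61 − 2² = 57, 61 − 3² = 52, 61 − 4² = 45, 61 − 5² = 36 = 6² ⇒ 61 = 5² + 6².
  109: 109 − 1² = 108, 109 − 2² = 105, 109 − 3² = 100 = 10² ⇒ 109 = 3² + 10².
  Combine using the Brahmagupta–Fibonacci identity (a² + b²)(c² + d²) = (ac − bd)² + (ad + bc)² = (ac + bd)² + (ad − bc)²:
  61 · 109 = 6649: from (5² + 6²)(3² + 10²), take (5·3 − 6·10, 5·10 + 6·3) = (15 − 60, 50 + 18) = (-45, 68); dropping signs (only squares matter) gives (45, 68); check 45² + 68² = 2025 + 4624 = 6649 ✓.
  Scale by k = 3: (3·45, 3·68) = (135, 204).
Step 4: Order so x ≤ y and verify: 135² + 204² = 18225 + 41616 = 59841 = n. ✓

n = 59841 = 135² + 204² (one valid representation with x ≤ y).


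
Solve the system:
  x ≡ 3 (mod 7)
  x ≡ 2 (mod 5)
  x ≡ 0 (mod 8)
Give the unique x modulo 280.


Moduli 7, 5, 8 are pairwise coprime; by CRT there is a unique solution modulo M = 7 · 5 · 8 = 280.
Solve pairwise, accumulating the modulus:
  Start with x ≡ 3 (mod 7).
  Combine with x ≡ 2 (mod 5): since gcd(7, 5) = 1, we get a unique residue mod 35.
    Write x = 3 + 7·t and substitute into x ≡ 2 (mod 5): 7·t ≡ 2 − 3 = -1 (mod 5).
    Reduce coefficients mod 5: 2·t ≡ 4 (mod 5).
    The inverse of 2 mod 5 is 3 (since 2·3 = 6 = 1·5 + 1), so t ≡ 3·4 = 12 ≡ 2 (mod 5).
    Then x = 3 + 7·2 = 17, valid modulo lcm(7, 5) = 35: x ≡ 17 (mod 35).
  Combine with x ≡ 0 (mod 8): since gcd(35, 8) = 1, we get a unique residue mod 280.
    Write x = 17 + 35·t and substitute into x ≡ 0 (mod 8): 35·t ≡ 0 − 17 = -17 (mod 8).
    Reduce coefficients mod 8: 3·t ≡ 7 (mod 8).
    The inverse of 3 mod 8 is 3 (since 3·3 = 9 = 1·8 + 1), so t ≡ 3·7 = 21 ≡ 5 (mod 8).
    Then x = 17 + 35·5 = 192, valid modulo lcm(35, 8) = 280: x ≡ 192 (mod 280).
Verify: 192 mod 7 = 3 ✓, 192 mod 5 = 2 ✓, 192 mod 8 = 0 ✓.

x ≡ 192 (mod 280).


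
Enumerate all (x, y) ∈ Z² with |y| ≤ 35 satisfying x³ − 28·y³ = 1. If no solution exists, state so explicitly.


The equation is x³ - 28y³ = 1. For fixed y, x³ = 28·y³ + 1, so a solution requires the RHS to be a perfect cube.
Strategy: iterate y from -35 to 35, compute RHS = 28·y³ + 1, and check whether it is a (positive or negative) perfect cube.
Check small values of y:
  y = 0: RHS = 1 = (1)³ ⇒ x = 1 works.
  y = 1: RHS = 29 is not a perfect cube.
  y = -1: RHS = -27 = (-3)³ ⇒ x = -3 works.
  y = 2: RHS = 225 is not a perfect cube.
  y = -2: RHS = -223 is not a perfect cube.
  y = 3: RHS = 757 is not a perfect cube.
  y = -3: RHS = -755 is not a perfect cube.
Continuing the search up to |y| = 35 finds no further solutions beyond those listed.
Collected solutions: (1, 0), (-3, -1).

Solutions (with |y| ≤ 35): (1, 0), (-3, -1).
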